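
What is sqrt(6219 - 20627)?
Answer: 2*I*sqrt(3602) ≈ 120.03*I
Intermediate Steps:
sqrt(6219 - 20627) = sqrt(-14408) = 2*I*sqrt(3602)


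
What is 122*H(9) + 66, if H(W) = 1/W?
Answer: 716/9 ≈ 79.556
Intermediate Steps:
122*H(9) + 66 = 122/9 + 66 = 716/9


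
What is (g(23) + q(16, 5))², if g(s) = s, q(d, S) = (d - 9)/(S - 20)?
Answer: 114244/225 ≈ 507.75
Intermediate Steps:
q(d, S) = (-9 + d)/(-20 + S)
(g(23) + q(16, 5))² = (23 + (-9 + 16)/(-20 + 5))² = (23 + 7/(-15))² = (23 - 1/15*7)² = (23 - 7/15)² = (338/15)² = 114244/225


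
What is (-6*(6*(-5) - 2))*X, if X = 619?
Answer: 118848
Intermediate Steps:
(-6*(6*(-5) - 2))*X = -6*(6*(-5) - 2)*619 = -6*(-30 - 2)*619 = -6*(-32)*619 = 192*619 = 118848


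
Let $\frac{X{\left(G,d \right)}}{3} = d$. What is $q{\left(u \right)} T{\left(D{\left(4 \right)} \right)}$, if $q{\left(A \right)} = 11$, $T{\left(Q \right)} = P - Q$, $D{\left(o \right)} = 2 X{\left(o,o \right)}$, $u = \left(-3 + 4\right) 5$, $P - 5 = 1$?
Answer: $-198$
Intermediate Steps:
$P = 6$ ($P = 5 + 1 = 6$)
$X{\left(G,d \right)} = 3 d$
$u = 5$ ($u = 1 \cdot 5 = 5$)
$D{\left(o \right)} = 6 o$ ($D{\left(o \right)} = 2 \cdot 3 o = 6 o$)
$T{\left(Q \right)} = 6 - Q$
$q{\left(u \right)} T{\left(D{\left(4 \right)} \right)} = 11 \left(6 - 6 \cdot 4\right) = 11 \left(6 - 24\right) = 11 \left(-18\right) = -198$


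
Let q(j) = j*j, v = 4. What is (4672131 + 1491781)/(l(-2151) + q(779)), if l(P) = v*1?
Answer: 6163912/606845 ≈ 10.157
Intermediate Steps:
l(P) = 4 (l(P) = 4*1 = 4)
q(j) = j²
(4672131 + 1491781)/(l(-2151) + q(779)) = (4672131 + 1491781)/(4 + 779²) = 6163912/(4 + 606841) = 6163912/606845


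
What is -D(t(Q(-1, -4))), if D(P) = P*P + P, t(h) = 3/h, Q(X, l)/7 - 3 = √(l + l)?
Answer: 6*(-7*√2 + 12*I)/(49*(-I + 12*√2)) ≈ -0.076266 + 0.08209*I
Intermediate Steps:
Q(X, l) = 21 + 7*√2*√l (Q(X, l) = 21 + 7*√(l + l) = 21 + 7*√(2*l) = 21 + 7*(√2*√l) = 21 + 7*√2*√l)
D(P) = P + P² (D(P) = P² + P = P + P²)
-D(t(Q(-1, -4))) = -3/(21 + 7*√2*√(-4))*(1 + 3/(21 + 7*√2*√(-4))) = -3/(21 + 7*√2*(2*I))*(1 + 3/(21 + 7*√2*(2*I))) = -3/(21 + 14*I*√2)*(1 + 3/(21 + 14*I*√2)) = -3*(1 + 3/(21 + 14*I*√2))/(21 + 14*I*√2)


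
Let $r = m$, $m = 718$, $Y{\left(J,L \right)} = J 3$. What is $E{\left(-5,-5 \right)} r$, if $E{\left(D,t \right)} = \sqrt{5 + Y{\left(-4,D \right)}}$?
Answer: $718 i \sqrt{7} \approx 1899.6 i$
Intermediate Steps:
$Y{\left(J,L \right)} = 3 J$
$r = 718$
$E{\left(D,t \right)} = i \sqrt{7}$ ($E{\left(D,t \right)} = \sqrt{5 + 3 \left(-4\right)} = \sqrt{5 - 12} = \sqrt{-7} = i \sqrt{7}$)
$E{\left(-5,-5 \right)} r = i \sqrt{7} \cdot 718 = 718 i \sqrt{7}$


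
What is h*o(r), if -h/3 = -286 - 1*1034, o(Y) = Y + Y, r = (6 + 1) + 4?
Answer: 87120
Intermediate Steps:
r = 11 (r = 7 + 4 = 11)
o(Y) = 2*Y
h = 3960 (h = -3*(-286 - 1*1034) = -3*(-286 - 1034) = -3*(-1320) = 3960)
h*o(r) = 3960*(2*11) = 3960*22 = 87120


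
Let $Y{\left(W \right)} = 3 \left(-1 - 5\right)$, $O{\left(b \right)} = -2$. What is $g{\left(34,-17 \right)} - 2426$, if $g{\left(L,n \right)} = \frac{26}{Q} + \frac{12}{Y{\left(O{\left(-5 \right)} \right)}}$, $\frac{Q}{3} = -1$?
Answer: $- \frac{7306}{3} \approx -2435.3$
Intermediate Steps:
$Q = -3$ ($Q = 3 \left(-1\right) = -3$)
$Y{\left(W \right)} = -18$ ($Y{\left(W \right)} = 3 \left(-6\right) = -18$)
$g{\left(L,n \right)} = - \frac{28}{3}$ ($g{\left(L,n \right)} = \frac{26}{-3} + \frac{12}{-18} = 26 \left(- \frac{1}{3}\right) + 12 \left(- \frac{1}{18}\right) = - \frac{26}{3} - \frac{2}{3} = - \frac{28}{3}$)
$g{\left(34,-17 \right)} - 2426 = - \frac{28}{3} - 2426 = - \frac{7306}{3}$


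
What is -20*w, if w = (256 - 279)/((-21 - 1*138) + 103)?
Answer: -115/14 ≈ -8.2143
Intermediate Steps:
w = 23/56 (w = -23/((-21 - 138) + 103) = -23/(-159 + 103) = -23/(-56) = -23*(-1/56) = 23/56 ≈ 0.41071)
-20*w = -20*23/56 = -115/14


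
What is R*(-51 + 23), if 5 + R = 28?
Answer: -644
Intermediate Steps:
R = 23 (R = -5 + 28 = 23)
R*(-51 + 23) = 23*(-51 + 23) = 23*(-28) = -644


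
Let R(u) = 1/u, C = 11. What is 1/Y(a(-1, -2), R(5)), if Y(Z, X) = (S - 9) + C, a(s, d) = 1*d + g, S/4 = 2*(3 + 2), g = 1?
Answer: 1/42 ≈ 0.023810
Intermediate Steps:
S = 40 (S = 4*(2*(3 + 2)) = 4*(2*5) = 4*10 = 40)
a(s, d) = 1 + d (a(s, d) = 1*d + 1 = d + 1 = 1 + d)
Y(Z, X) = 42 (Y(Z, X) = (40 - 9) + 11 = 31 + 11 = 42)
1/Y(a(-1, -2), R(5)) = 1/42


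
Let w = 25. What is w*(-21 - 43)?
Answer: -1600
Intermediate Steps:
w*(-21 - 43) = 25*(-21 - 43) = 25*(-64) = -1600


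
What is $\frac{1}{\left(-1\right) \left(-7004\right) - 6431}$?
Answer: $\frac{1}{573} \approx 0.0017452$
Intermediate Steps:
$\frac{1}{\left(-1\right) \left(-7004\right) - 6431} = \frac{1}{7004 - 6431} = \frac{1}{573}$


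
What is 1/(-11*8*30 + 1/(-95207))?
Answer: -95207/251346481 ≈ -0.00037879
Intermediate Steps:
1/(-11*8*30 + 1/(-95207)) = 1/(-88*30 - 1/95207) = 1/(-2640 - 1/95207) = 1/(-251346481/95207) = -95207/251346481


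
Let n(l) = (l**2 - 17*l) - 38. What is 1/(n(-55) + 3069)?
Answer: 1/6991 ≈ 0.00014304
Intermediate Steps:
n(l) = -38 + l**2 - 17*l
1/(n(-55) + 3069) = 1/((-38 + (-55)**2 - 17*(-55)) + 3069) = 1/((-38 + 3025 + 935) + 3069) = 1/(3922 + 3069) = 1/6991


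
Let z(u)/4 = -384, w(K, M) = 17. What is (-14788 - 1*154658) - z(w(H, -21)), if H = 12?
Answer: -167910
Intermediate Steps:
z(u) = -1536 (z(u) = 4*(-384) = -1536)
(-14788 - 1*154658) - z(w(H, -21)) = (-14788 - 1*154658) - 1*(-1536) = (-14788 - 154658) + 1536 = -169446 + 1536 = -167910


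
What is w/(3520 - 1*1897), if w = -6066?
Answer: -2022/541 ≈ -3.7375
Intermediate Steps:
w/(3520 - 1*1897) = -6066/(3520 - 1*1897) = -6066/(3520 - 1897) = -6066/1623 = -6066*1/1623 = -2022/541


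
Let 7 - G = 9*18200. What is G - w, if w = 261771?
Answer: -425564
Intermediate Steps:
G = -163793 (G = 7 - 9*18200 = 7 - 1*163800 = 7 - 163800 = -163793)
G - w = -163793 - 1*261771 = -163793 - 261771 = -425564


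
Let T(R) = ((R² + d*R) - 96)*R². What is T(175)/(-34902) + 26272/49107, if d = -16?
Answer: -661917113437/27205278 ≈ -24330.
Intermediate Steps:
T(R) = R²*(-96 + R² - 16*R) (T(R) = ((R² - 16*R) - 96)*R² = (-96 + R² - 16*R)*R² = R²*(-96 + R² - 16*R))
T(175)/(-34902) + 26272/49107 = (175²*(-96 + 175² - 16*175))/(-34902) + 26272/49107 = (30625*(-96 + 30625 - 2800))*(-1/34902) + 26272*(1/49107) = (30625*27729)*(-1/34902) + 26272/49107 = 849200625*(-1/34902) + 26272/49107 = -13479375/554 + 26272/49107 = -661917113437/27205278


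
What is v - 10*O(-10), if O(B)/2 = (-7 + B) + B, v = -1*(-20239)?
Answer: 20779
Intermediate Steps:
v = 20239
O(B) = -14 + 4*B (O(B) = 2*((-7 + B) + B) = 2*(-7 + 2*B) = -14 + 4*B)
v - 10*O(-10) = 20239 - 10*(-14 + 4*(-10)) = 20239 - 10*(-14 - 40) = 20239 - 10*(-54) = 20239 - 1*(-540) = 20239 + 540 = 20779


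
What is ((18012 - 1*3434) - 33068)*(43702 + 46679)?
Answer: -1671144690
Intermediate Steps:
((18012 - 1*3434) - 33068)*(43702 + 46679) = ((18012 - 3434) - 33068)*90381 = (14578 - 33068)*90381 = -18490*90381 = -1671144690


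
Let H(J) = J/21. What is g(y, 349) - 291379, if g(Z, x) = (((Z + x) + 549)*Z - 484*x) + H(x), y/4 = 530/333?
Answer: -352809540338/776223 ≈ -4.5452e+5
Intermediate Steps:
y = 2120/333 (y = 4*(530/333) = 2120/333 ≈ 6.3664)
H(J) = J/21 (H(J) = J*(1/21) = J/21)
g(Z, x) = -10163*x/21 + Z*(549 + Z + x) (g(Z, x) = (((Z + x) + 549)*Z - 484*x) + x/21 = ((549 + Z + x)*Z - 484*x) + x/21 = (Z*(549 + Z + x) - 484*x) + x/21 = (-484*x + Z*(549 + Z + x)) + x/21 = -10163*x/21 + Z*(549 + Z + x))
g(y, 349) - 291379 = ((2120/333)**2 + 549*(2120/333) - 10163/21*349 + (2120/333)*349) - 291379 = (4494400/110889 + 129320/37 - 3546887/21 + 739880/333) - 291379 = -126634458821/776223 - 291379 = -352809540338/776223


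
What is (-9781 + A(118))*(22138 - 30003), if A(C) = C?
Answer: 75999495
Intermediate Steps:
(-9781 + A(118))*(22138 - 30003) = (-9781 + 118)*(22138 - 30003) = -9663*(-7865) = 75999495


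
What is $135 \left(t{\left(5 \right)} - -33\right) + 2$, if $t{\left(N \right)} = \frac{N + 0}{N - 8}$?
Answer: $4232$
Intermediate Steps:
$t{\left(N \right)} = \frac{N}{-8 + N}$
$135 \left(t{\left(5 \right)} - -33\right) + 2 = 135 \left(\frac{5}{-8 + 5} - -33\right) + 2 = 135 \left(\frac{5}{-3} + 33\right) + 2 = 135 \left(5 \left(- \frac{1}{3}\right) + 33\right) + 2 = 135 \left(- \frac{5}{3} + 33\right) + 2 = 135 \cdot \frac{94}{3} + 2 = 4230 + 2 = 4232$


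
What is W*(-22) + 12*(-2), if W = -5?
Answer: 86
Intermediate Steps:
W*(-22) + 12*(-2) = -5*(-22) + 12*(-2) = 110 - 24 = 86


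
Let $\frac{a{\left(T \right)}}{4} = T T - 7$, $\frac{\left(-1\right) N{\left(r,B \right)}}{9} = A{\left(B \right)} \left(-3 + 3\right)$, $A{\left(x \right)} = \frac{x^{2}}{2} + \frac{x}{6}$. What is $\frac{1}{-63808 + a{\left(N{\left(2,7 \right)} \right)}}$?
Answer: $- \frac{1}{63836} \approx -1.5665 \cdot 10^{-5}$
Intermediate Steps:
$A{\left(x \right)} = \frac{x^{2}}{2} + \frac{x}{6}$ ($A{\left(x \right)} = x^{2} \cdot \frac{1}{2} + x \frac{1}{6} = \frac{x^{2}}{2} + \frac{x}{6}$)
$N{\left(r,B \right)} = 0$ ($N{\left(r,B \right)} = - 9 \frac{B \left(1 + 3 B\right)}{6} \left(-3 + 3\right) = - 9 \frac{B \left(1 + 3 B\right)}{6} \cdot 0 = \left(-9\right) 0 = 0$)
$a{\left(T \right)} = -28 + 4 T^{2}$ ($a{\left(T \right)} = 4 \left(T T - 7\right) = 4 \left(T^{2} - 7\right) = 4 \left(-7 + T^{2}\right) = -28 + 4 T^{2}$)
$\frac{1}{-63808 + a{\left(N{\left(2,7 \right)} \right)}} = \frac{1}{-63808 - \left(28 - 4 \cdot 0^{2}\right)} = \frac{1}{-63808 + \left(-28 + 4 \cdot 0\right)} = \frac{1}{-63808 + \left(-28 + 0\right)} = \frac{1}{-63808 - 28} = \frac{1}{-63836} = - \frac{1}{63836}$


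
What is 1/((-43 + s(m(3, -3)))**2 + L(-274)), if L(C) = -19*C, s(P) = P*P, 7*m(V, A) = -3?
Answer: 2401/16901210 ≈ 0.00014206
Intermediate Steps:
m(V, A) = -3/7 (m(V, A) = (1/7)*(-3) = -3/7)
s(P) = P**2
1/((-43 + s(m(3, -3)))**2 + L(-274)) = 1/((-43 + (-3/7)**2)**2 - 19*(-274)) = 1/((-43 + 9/49)**2 + 5206) = 1/((-2098/49)**2 + 5206) = 1/(4401604/2401 + 5206) = 1/(16901210/2401) = 2401/16901210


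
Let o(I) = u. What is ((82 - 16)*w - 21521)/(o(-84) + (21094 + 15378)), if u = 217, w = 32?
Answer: -19409/36689 ≈ -0.52901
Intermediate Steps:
o(I) = 217
((82 - 16)*w - 21521)/(o(-84) + (21094 + 15378)) = ((82 - 16)*32 - 21521)/(217 + (21094 + 15378)) = (66*32 - 21521)/(217 + 36472) = (2112 - 21521)/36689 = -19409*1/36689 = -19409/36689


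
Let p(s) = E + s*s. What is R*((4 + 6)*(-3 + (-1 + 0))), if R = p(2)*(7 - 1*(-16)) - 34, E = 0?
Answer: -2320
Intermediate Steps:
p(s) = s**2 (p(s) = 0 + s*s = 0 + s**2 = s**2)
R = 58 (R = 2**2*(7 - 1*(-16)) - 34 = 4*(7 + 16) - 34 = 4*23 - 34 = 92 - 34 = 58)
R*((4 + 6)*(-3 + (-1 + 0))) = 58*((4 + 6)*(-3 + (-1 + 0))) = 58*(10*(-3 - 1)) = 58*(10*(-4)) = 58*(-40) = -2320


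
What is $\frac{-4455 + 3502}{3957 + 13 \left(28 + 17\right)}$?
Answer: $- \frac{953}{4542} \approx -0.20982$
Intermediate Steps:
$\frac{-4455 + 3502}{3957 + 13 \left(28 + 17\right)} = - \frac{953}{3957 + 13 \cdot 45} = - \frac{953}{3957 + 585} = - \frac{953}{4542}$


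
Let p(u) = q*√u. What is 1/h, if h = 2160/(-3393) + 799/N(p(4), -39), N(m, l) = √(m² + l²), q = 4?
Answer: 143410800/90643999729 + 113561071*√1585/90643999729 ≈ 0.051460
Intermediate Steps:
p(u) = 4*√u
N(m, l) = √(l² + m²)
h = -240/377 + 799*√1585/1585 (h = 2160/(-3393) + 799/(√((-39)² + (4*√4)²)) = 2160*(-1/3393) + 799/(√(1521 + (4*2)²)) = -240/377 + 799/(√(1521 + 8²)) = -240/377 + 799/(√(1521 + 64)) = -240/377 + 799/(√1585) = -240/377 + 799*(√1585/1585) = -240/377 + 799*√1585/1585 ≈ 19.433)
1/h = 1/(-240/377 + 799*√1585/1585)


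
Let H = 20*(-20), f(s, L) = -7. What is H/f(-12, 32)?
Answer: 400/7 ≈ 57.143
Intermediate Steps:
H = -400
H/f(-12, 32) = -400/(-7) = -400*(-⅐) = 400/7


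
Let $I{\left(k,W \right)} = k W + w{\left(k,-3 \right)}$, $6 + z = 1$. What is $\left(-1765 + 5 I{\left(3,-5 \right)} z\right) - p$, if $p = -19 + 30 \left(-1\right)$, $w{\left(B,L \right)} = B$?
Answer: $-1416$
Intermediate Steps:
$z = -5$ ($z = -6 + 1 = -5$)
$p = -49$ ($p = -19 - 30 = -49$)
$I{\left(k,W \right)} = k + W k$ ($I{\left(k,W \right)} = k W + k = W k + k = k + W k$)
$\left(-1765 + 5 I{\left(3,-5 \right)} z\right) - p = \left(-1765 + 5 \cdot 3 \left(1 - 5\right) \left(-5\right)\right) - -49 = \left(-1765 + 5 \cdot 3 \left(-4\right) \left(-5\right)\right) + 49 = \left(-1765 + 5 \left(-12\right) \left(-5\right)\right) + 49 = \left(-1765 - -300\right) + 49 = \left(-1765 + 300\right) + 49 = -1465 + 49 = -1416$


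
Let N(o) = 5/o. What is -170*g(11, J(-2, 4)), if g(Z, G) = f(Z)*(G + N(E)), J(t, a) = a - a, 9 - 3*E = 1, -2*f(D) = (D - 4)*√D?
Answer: 8925*√11/8 ≈ 3700.1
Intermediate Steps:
f(D) = -√D*(-4 + D)/2 (f(D) = -(D - 4)*√D/2 = -(-4 + D)*√D/2 = -√D*(-4 + D)/2)
E = 8/3 (E = 3 - ⅓*1 = 3 - ⅓ = 8/3 ≈ 2.6667)
J(t, a) = 0
g(Z, G) = √Z*(4 - Z)*(15/8 + G)/2 (g(Z, G) = (√Z*(4 - Z)/2)*(G + 5/(8/3)) = (√Z*(4 - Z)/2)*(G + 5*(3/8)) = (√Z*(4 - Z)/2)*(G + 15/8) = (√Z*(4 - Z)/2)*(15/8 + G) = √Z*(4 - Z)*(15/8 + G)/2)
-170*g(11, J(-2, 4)) = -(-85)*√11*(-4 + 11)*(15 + 8*0)/8 = -(-85)*√11*7*(15 + 0)/8 = -(-85)*√11*7*15/8 = -(-8925)*√11/8 = 8925*√11/8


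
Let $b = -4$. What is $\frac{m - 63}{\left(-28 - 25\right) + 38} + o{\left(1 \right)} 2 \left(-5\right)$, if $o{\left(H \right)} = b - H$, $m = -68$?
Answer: $\frac{881}{15} \approx 58.733$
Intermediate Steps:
$o{\left(H \right)} = -4 - H$
$\frac{m - 63}{\left(-28 - 25\right) + 38} + o{\left(1 \right)} 2 \left(-5\right) = \frac{-68 - 63}{\left(-28 - 25\right) + 38} + \left(-4 - 1\right) 2 \left(-5\right) = - \frac{131}{-53 + 38} + \left(-4 - 1\right) \left(-10\right) = - \frac{131}{-15} - -50 = \left(-131\right) \left(- \frac{1}{15}\right) + 50 = \frac{131}{15} + 50 = \frac{881}{15}$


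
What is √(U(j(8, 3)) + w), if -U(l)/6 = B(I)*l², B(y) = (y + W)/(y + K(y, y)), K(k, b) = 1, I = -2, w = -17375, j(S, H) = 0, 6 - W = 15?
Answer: 5*I*√695 ≈ 131.81*I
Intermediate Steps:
W = -9 (W = 6 - 1*15 = 6 - 15 = -9)
B(y) = (-9 + y)/(1 + y) (B(y) = (y - 9)/(y + 1) = (-9 + y)/(1 + y))
U(l) = -66*l² (U(l) = -6*(-9 - 2)/(1 - 2)*l² = -6*-11/(-1)*l² = -6*(-1*(-11))*l² = -66*l²)
√(U(j(8, 3)) + w) = √(-66*0² - 17375) = √(-66*0 - 17375) = √(0 - 17375) = √(-17375) = 5*I*√695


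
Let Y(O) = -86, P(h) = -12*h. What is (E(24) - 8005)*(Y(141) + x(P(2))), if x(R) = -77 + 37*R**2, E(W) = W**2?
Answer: -157115921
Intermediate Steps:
P(h) = -12*h
(E(24) - 8005)*(Y(141) + x(P(2))) = (24**2 - 8005)*(-86 + (-77 + 37*(-12*2)**2)) = (576 - 8005)*(-86 + (-77 + 37*(-24)**2)) = -7429*(-86 + (-77 + 37*576)) = -7429*(-86 + (-77 + 21312)) = -7429*(-86 + 21235) = -7429*21149 = -157115921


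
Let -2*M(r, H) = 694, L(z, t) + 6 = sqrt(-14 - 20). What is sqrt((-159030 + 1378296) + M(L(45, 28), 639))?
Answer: sqrt(1218919) ≈ 1104.0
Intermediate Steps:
L(z, t) = -6 + I*sqrt(34) (L(z, t) = -6 + sqrt(-14 - 20) = -6 + sqrt(-34) = -6 + I*sqrt(34))
M(r, H) = -347 (M(r, H) = -1/2*694 = -347)
sqrt((-159030 + 1378296) + M(L(45, 28), 639)) = sqrt((-159030 + 1378296) - 347) = sqrt(1219266 - 347) = sqrt(1218919)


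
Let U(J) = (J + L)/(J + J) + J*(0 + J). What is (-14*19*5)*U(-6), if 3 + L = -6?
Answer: -99085/2 ≈ -49543.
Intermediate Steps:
L = -9 (L = -3 - 6 = -9)
U(J) = J**2 + (-9 + J)/(2*J) (U(J) = (J - 9)/(J + J) + J*(0 + J) = (-9 + J)/((2*J)) + J*J = (-9 + J)*(1/(2*J)) + J**2 = (-9 + J)/(2*J) + J**2 = J**2 + (-9 + J)/(2*J))
(-14*19*5)*U(-6) = (-14*19*5)*((1/2)*(-9 - 6 + 2*(-6)**3)/(-6)) = (-266*5)*((1/2)*(-1/6)*(-9 - 6 + 2*(-216))) = -665*(-1)*(-9 - 6 - 432)/6 = -665*(-1)*(-447)/6 = -1330*149/4 = -99085/2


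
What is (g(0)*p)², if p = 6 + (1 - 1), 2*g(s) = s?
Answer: 0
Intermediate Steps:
g(s) = s/2
p = 6 (p = 6 + 0 = 6)
(g(0)*p)² = (((½)*0)*6)² = (0*6)² = 0² = 0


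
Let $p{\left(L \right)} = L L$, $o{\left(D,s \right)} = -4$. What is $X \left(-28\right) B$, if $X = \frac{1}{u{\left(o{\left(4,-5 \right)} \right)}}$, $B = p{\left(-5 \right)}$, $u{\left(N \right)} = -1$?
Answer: $700$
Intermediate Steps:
$p{\left(L \right)} = L^{2}$
$B = 25$ ($B = \left(-5\right)^{2} = 25$)
$X = -1$ ($X = \frac{1}{-1} = -1$)
$X \left(-28\right) B = \left(-1\right) \left(-28\right) 25 = 28 \cdot 25 = 700$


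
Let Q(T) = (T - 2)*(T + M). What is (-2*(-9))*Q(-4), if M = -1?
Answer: 540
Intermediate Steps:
Q(T) = (-1 + T)*(-2 + T) (Q(T) = (T - 2)*(T - 1) = (-2 + T)*(-1 + T) = (-1 + T)*(-2 + T))
(-2*(-9))*Q(-4) = (-2*(-9))*(2 + (-4)² - 3*(-4)) = 18*(2 + 16 + 12) = 18*30 = 540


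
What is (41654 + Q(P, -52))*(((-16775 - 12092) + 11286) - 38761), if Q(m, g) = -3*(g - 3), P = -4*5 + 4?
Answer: -2356166098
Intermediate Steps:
P = -16 (P = -20 + 4 = -16)
Q(m, g) = 9 - 3*g (Q(m, g) = -3*(-3 + g) = 9 - 3*g)
(41654 + Q(P, -52))*(((-16775 - 12092) + 11286) - 38761) = (41654 + (9 - 3*(-52)))*(((-16775 - 12092) + 11286) - 38761) = (41654 + (9 + 156))*((-28867 + 11286) - 38761) = (41654 + 165)*(-17581 - 38761) = 41819*(-56342) = -2356166098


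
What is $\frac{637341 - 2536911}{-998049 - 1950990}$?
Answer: $\frac{633190}{983013} \approx 0.64413$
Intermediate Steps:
$\frac{637341 - 2536911}{-998049 - 1950990} = - \frac{1899570}{-2949039} = \left(-1899570\right) \left(- \frac{1}{2949039}\right) = \frac{633190}{983013}$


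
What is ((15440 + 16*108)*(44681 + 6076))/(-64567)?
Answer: -871396176/64567 ≈ -13496.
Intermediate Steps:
((15440 + 16*108)*(44681 + 6076))/(-64567) = ((15440 + 1728)*50757)*(-1/64567) = (17168*50757)*(-1/64567) = 871396176*(-1/64567) = -871396176/64567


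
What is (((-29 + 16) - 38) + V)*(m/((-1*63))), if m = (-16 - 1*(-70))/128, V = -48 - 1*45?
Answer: 27/28 ≈ 0.96429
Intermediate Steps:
V = -93 (V = -48 - 45 = -93)
m = 27/64 (m = (-16 + 70)*(1/128) = 54*(1/128) = 27/64 ≈ 0.42188)
(((-29 + 16) - 38) + V)*(m/((-1*63))) = (((-29 + 16) - 38) - 93)*(27/(64*((-1*63)))) = ((-13 - 38) - 93)*((27/64)/(-63)) = (-51 - 93)*((27/64)*(-1/63)) = -144*(-3/448) = 27/28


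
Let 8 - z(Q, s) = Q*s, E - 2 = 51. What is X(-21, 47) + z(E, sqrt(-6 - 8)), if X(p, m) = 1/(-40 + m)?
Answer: 57/7 - 53*I*sqrt(14) ≈ 8.1429 - 198.31*I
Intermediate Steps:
E = 53 (E = 2 + 51 = 53)
z(Q, s) = 8 - Q*s
X(-21, 47) + z(E, sqrt(-6 - 8)) = 1/(-40 + 47) + (8 - 1*53*sqrt(-6 - 8)) = 1/7 + (8 - 1*53*sqrt(-14)) = 1/7 + (8 - 1*53*I*sqrt(14)) = 1/7 + (8 - 53*I*sqrt(14)) = 57/7 - 53*I*sqrt(14)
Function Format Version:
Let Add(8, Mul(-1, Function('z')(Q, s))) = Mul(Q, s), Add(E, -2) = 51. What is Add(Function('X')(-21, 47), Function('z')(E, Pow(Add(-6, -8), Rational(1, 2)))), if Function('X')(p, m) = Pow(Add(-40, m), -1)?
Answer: Add(Rational(57, 7), Mul(-53, I, Pow(14, Rational(1, 2)))) ≈ Add(8.1429, Mul(-198.31, I))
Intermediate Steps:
E = 53 (E = Add(2, 51) = 53)
Function('z')(Q, s) = Add(8, Mul(-1, Q, s)) (Function('z')(Q, s) = Add(8, Mul(-1, Mul(Q, s))) = Add(8, Mul(-1, Q, s)))
Add(Function('X')(-21, 47), Function('z')(E, Pow(Add(-6, -8), Rational(1, 2)))) = Add(Pow(Add(-40, 47), -1), Add(8, Mul(-1, 53, Pow(Add(-6, -8), Rational(1, 2))))) = Add(Pow(7, -1), Add(8, Mul(-1, 53, Pow(-14, Rational(1, 2))))) = Add(Rational(1, 7), Add(8, Mul(-1, 53, Mul(I, Pow(14, Rational(1, 2)))))) = Add(Rational(1, 7), Add(8, Mul(-53, I, Pow(14, Rational(1, 2))))) = Add(Rational(57, 7), Mul(-53, I, Pow(14, Rational(1, 2))))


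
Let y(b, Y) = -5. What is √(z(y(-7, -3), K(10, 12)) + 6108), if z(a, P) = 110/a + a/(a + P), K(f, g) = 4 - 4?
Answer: √6087 ≈ 78.019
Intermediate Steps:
K(f, g) = 0
z(a, P) = 110/a + a/(P + a)
√(z(y(-7, -3), K(10, 12)) + 6108) = √(((-5)² + 110*0 + 110*(-5))/((-5)*(0 - 5)) + 6108) = √(-⅕*(25 + 0 - 550)/(-5) + 6108) = √(-⅕*(-⅕)*(-525) + 6108) = √(-21 + 6108) = √6087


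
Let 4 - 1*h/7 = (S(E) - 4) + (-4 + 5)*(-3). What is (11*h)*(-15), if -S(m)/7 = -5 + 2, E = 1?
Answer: 11550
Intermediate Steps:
S(m) = 21 (S(m) = -7*(-5 + 2) = -7*(-3) = 21)
h = -70 (h = 28 - 7*((21 - 4) + (-4 + 5)*(-3)) = 28 - 7*(17 + 1*(-3)) = 28 - 7*(17 - 3) = 28 - 7*14 = 28 - 98 = -70)
(11*h)*(-15) = (11*(-70))*(-15) = -770*(-15) = 11550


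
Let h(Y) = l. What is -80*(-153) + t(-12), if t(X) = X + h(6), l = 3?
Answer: 12231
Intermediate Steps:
h(Y) = 3
t(X) = 3 + X (t(X) = X + 3 = 3 + X)
-80*(-153) + t(-12) = -80*(-153) + (3 - 12) = 12240 - 9 = 12231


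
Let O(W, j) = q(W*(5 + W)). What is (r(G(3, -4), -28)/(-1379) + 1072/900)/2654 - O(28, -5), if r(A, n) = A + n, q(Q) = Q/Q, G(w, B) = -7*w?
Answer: -117584179/117638550 ≈ -0.99954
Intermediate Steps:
q(Q) = 1
O(W, j) = 1
(r(G(3, -4), -28)/(-1379) + 1072/900)/2654 - O(28, -5) = ((-7*3 - 28)/(-1379) + 1072/900)/2654 - 1*1 = ((-21 - 28)*(-1/1379) + 1072*(1/900))*(1/2654) - 1 = (-49*(-1/1379) + 268/225)*(1/2654) - 1 = (7/197 + 268/225)*(1/2654) - 1 = (54371/44325)*(1/2654) - 1 = 54371/117638550 - 1 = -117584179/117638550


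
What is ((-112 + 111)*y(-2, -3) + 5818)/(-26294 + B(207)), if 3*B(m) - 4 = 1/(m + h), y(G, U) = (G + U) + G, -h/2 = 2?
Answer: -1182475/5337411 ≈ -0.22154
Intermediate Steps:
h = -4 (h = -2*2 = -4)
y(G, U) = U + 2*G
B(m) = 4/3 + 1/(3*(-4 + m)) (B(m) = 4/3 + 1/(3*(m - 4)) = 4/3 + 1/(3*(-4 + m)))
((-112 + 111)*y(-2, -3) + 5818)/(-26294 + B(207)) = ((-112 + 111)*(-3 + 2*(-2)) + 5818)/(-26294 + (-15 + 4*207)/(3*(-4 + 207))) = (-(-3 - 4) + 5818)/(-26294 + (⅓)*(-15 + 828)/203) = (-1*(-7) + 5818)/(-26294 + (⅓)*(1/203)*813) = (7 + 5818)/(-26294 + 271/203) = 5825/(-5337411/203) = 5825*(-203/5337411) = -1182475/5337411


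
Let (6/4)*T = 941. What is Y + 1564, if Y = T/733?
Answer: 3441118/2199 ≈ 1564.9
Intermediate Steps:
T = 1882/3 (T = (⅔)*941 = 1882/3 ≈ 627.33)
Y = 1882/2199 (Y = (1882/3)/733 = (1882/3)*(1/733) = 1882/2199 ≈ 0.85584)
Y + 1564 = 1882/2199 + 1564 = 3441118/2199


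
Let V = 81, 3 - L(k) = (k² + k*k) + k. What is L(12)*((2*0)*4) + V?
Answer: 81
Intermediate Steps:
L(k) = 3 - k - 2*k² (L(k) = 3 - ((k² + k*k) + k) = 3 - ((k² + k²) + k) = 3 - (2*k² + k) = 3 - (k + 2*k²) = 3 + (-k - 2*k²) = 3 - k - 2*k²)
L(12)*((2*0)*4) + V = (3 - 1*12 - 2*12²)*((2*0)*4) + 81 = (3 - 12 - 2*144)*(0*4) + 81 = (3 - 12 - 288)*0 + 81 = -297*0 + 81 = 0 + 81 = 81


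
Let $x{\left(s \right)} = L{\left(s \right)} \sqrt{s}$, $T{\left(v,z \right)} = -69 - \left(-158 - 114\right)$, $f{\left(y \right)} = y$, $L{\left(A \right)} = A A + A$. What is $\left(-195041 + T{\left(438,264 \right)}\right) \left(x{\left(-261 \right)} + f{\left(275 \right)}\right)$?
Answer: $-53580450 - 39665120040 i \sqrt{29} \approx -5.358 \cdot 10^{7} - 2.136 \cdot 10^{11} i$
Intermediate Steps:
$L{\left(A \right)} = A + A^{2}$ ($L{\left(A \right)} = A^{2} + A = A + A^{2}$)
$T{\left(v,z \right)} = 203$ ($T{\left(v,z \right)} = -69 - \left(-158 - 114\right) = -69 - -272 = -69 + 272 = 203$)
$x{\left(s \right)} = s^{\frac{3}{2}} \left(1 + s\right)$ ($x{\left(s \right)} = s \left(1 + s\right) \sqrt{s} = s^{\frac{3}{2}} \left(1 + s\right)$)
$\left(-195041 + T{\left(438,264 \right)}\right) \left(x{\left(-261 \right)} + f{\left(275 \right)}\right) = \left(-195041 + 203\right) \left(\left(-261\right)^{\frac{3}{2}} \left(1 - 261\right) + 275\right) = - 194838 \left(- 783 i \sqrt{29} \left(-260\right) + 275\right) = - 194838 \left(203580 i \sqrt{29} + 275\right) = - 194838 \left(275 + 203580 i \sqrt{29}\right) = -53580450 - 39665120040 i \sqrt{29}$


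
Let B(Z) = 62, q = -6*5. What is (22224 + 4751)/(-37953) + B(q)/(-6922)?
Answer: -94537018/131355333 ≈ -0.71970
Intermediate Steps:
q = -30
(22224 + 4751)/(-37953) + B(q)/(-6922) = (22224 + 4751)/(-37953) + 62/(-6922) = 26975*(-1/37953) + 62*(-1/6922) = -26975/37953 - 31/3461 = -94537018/131355333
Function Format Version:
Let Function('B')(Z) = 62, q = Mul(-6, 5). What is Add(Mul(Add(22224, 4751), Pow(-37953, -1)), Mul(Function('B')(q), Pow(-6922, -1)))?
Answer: Rational(-94537018, 131355333) ≈ -0.71970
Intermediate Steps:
q = -30
Add(Mul(Add(22224, 4751), Pow(-37953, -1)), Mul(Function('B')(q), Pow(-6922, -1))) = Add(Mul(Add(22224, 4751), Pow(-37953, -1)), Mul(62, Pow(-6922, -1))) = Add(Mul(26975, Rational(-1, 37953)), Mul(62, Rational(-1, 6922))) = Add(Rational(-26975, 37953), Rational(-31, 3461)) = Rational(-94537018, 131355333)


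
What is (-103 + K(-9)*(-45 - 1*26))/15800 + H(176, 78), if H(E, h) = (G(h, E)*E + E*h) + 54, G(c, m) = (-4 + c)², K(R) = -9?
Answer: 1930677117/1975 ≈ 9.7756e+5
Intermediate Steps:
H(E, h) = 54 + E*h + E*(-4 + h)² (H(E, h) = ((-4 + h)²*E + E*h) + 54 = (E*(-4 + h)² + E*h) + 54 = (E*h + E*(-4 + h)²) + 54 = 54 + E*h + E*(-4 + h)²)
(-103 + K(-9)*(-45 - 1*26))/15800 + H(176, 78) = (-103 - 9*(-45 - 1*26))/15800 + (54 + 176*78 + 176*(-4 + 78)²) = (-103 - 9*(-45 - 26))*(1/15800) + (54 + 13728 + 176*74²) = (-103 - 9*(-71))*(1/15800) + (54 + 13728 + 176*5476) = (-103 + 639)*(1/15800) + (54 + 13728 + 963776) = 536*(1/15800) + 977558 = 67/1975 + 977558 = 1930677117/1975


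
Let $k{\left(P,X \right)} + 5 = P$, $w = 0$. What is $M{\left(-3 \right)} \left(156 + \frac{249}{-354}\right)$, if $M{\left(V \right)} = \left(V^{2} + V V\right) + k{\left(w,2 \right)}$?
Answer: $\frac{238225}{118} \approx 2018.9$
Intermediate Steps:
$k{\left(P,X \right)} = -5 + P$
$M{\left(V \right)} = -5 + 2 V^{2}$ ($M{\left(V \right)} = \left(V^{2} + V V\right) + \left(-5 + 0\right) = \left(V^{2} + V^{2}\right) - 5 = 2 V^{2} - 5 = -5 + 2 V^{2}$)
$M{\left(-3 \right)} \left(156 + \frac{249}{-354}\right) = \left(-5 + 2 \left(-3\right)^{2}\right) \left(156 + \frac{249}{-354}\right) = \left(-5 + 2 \cdot 9\right) \left(156 + 249 \left(- \frac{1}{354}\right)\right) = \left(-5 + 18\right) \left(156 - \frac{83}{118}\right) = 13 \cdot \frac{18325}{118} = \frac{238225}{118}$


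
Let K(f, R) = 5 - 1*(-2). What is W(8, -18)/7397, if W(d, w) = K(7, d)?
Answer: 7/7397 ≈ 0.00094633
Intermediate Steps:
K(f, R) = 7 (K(f, R) = 5 + 2 = 7)
W(d, w) = 7
W(8, -18)/7397 = 7/7397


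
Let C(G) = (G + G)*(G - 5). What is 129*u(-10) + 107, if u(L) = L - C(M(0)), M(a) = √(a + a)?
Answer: -1183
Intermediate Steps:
M(a) = √2*√a (M(a) = √(2*a) = √2*√a)
C(G) = 2*G*(-5 + G) (C(G) = (2*G)*(-5 + G) = 2*G*(-5 + G))
u(L) = L (u(L) = L - 2*√2*√0*(-5 + √2*√0) = L - 2*√2*0*(-5 + √2*0) = L - 2*0*(-5 + 0) = L - 2*0*(-5) = L - 1*0 = L + 0 = L)
129*u(-10) + 107 = 129*(-10) + 107 = -1290 + 107 = -1183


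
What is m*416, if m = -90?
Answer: -37440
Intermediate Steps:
m*416 = -90*416 = -37440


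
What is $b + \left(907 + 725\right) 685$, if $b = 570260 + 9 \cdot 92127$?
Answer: $2517323$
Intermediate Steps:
$b = 1399403$ ($b = 570260 + 829143 = 1399403$)
$b + \left(907 + 725\right) 685 = 1399403 + \left(907 + 725\right) 685 = 1399403 + 1632 \cdot 685 = 1399403 + 1117920 = 2517323$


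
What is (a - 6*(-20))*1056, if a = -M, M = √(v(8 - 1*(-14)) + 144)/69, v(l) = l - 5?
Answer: 126720 - 352*√161/23 ≈ 1.2653e+5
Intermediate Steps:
v(l) = -5 + l
M = √161/69 (M = √((-5 + (8 - 1*(-14))) + 144)/69 = √((-5 + (8 + 14)) + 144)*(1/69) = √((-5 + 22) + 144)*(1/69) = √(17 + 144)*(1/69) = √161*(1/69) = √161/69 ≈ 0.18389)
a = -√161/69 ≈ -0.18389
(a - 6*(-20))*1056 = (-√161/69 - 6*(-20))*1056 = (-√161/69 + 120)*1056 = (120 - √161/69)*1056 = 126720 - 352*√161/23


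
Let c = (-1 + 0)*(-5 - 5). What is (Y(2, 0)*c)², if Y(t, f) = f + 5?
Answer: 2500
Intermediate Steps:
Y(t, f) = 5 + f
c = 10 (c = -1*(-10) = 10)
(Y(2, 0)*c)² = ((5 + 0)*10)² = (5*10)² = 50² = 2500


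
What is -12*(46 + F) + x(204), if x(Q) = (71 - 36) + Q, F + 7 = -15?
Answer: -49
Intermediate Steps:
F = -22 (F = -7 - 15 = -22)
x(Q) = 35 + Q
-12*(46 + F) + x(204) = -12*(46 - 22) + (35 + 204) = -12*24 + 239 = -288 + 239 = -49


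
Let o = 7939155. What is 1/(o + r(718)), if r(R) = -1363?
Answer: 1/7937792 ≈ 1.2598e-7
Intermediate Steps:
1/(o + r(718)) = 1/(7939155 - 1363) = 1/7937792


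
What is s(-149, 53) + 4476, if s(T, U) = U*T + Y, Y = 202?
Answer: -3219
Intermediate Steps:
s(T, U) = 202 + T*U (s(T, U) = U*T + 202 = T*U + 202 = 202 + T*U)
s(-149, 53) + 4476 = (202 - 149*53) + 4476 = (202 - 7897) + 4476 = -7695 + 4476 = -3219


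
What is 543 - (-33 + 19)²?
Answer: 347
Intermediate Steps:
543 - (-33 + 19)² = 543 - 1*(-14)² = 543 - 1*196 = 543 - 196 = 347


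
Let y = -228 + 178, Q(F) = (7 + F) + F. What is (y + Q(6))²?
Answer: 961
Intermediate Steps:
Q(F) = 7 + 2*F
y = -50
(y + Q(6))² = (-50 + (7 + 2*6))² = (-50 + (7 + 12))² = (-50 + 19)² = (-31)² = 961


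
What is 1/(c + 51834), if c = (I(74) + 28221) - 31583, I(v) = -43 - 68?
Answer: 1/48361 ≈ 2.0678e-5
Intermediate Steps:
I(v) = -111
c = -3473 (c = (-111 + 28221) - 31583 = 28110 - 31583 = -3473)
1/(c + 51834) = 1/(-3473 + 51834) = 1/48361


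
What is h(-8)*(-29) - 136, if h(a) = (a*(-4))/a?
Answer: -20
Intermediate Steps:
h(a) = -4 (h(a) = (-4*a)/a = -4)
h(-8)*(-29) - 136 = -4*(-29) - 136 = 116 - 136 = -20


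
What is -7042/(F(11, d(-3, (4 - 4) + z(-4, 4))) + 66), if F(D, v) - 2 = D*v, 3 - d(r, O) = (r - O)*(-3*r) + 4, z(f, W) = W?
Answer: -3521/375 ≈ -9.3893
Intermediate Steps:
d(r, O) = -1 + 3*r*(r - O) (d(r, O) = 3 - ((r - O)*(-3*r) + 4) = 3 - (-3*r*(r - O) + 4) = 3 - (4 - 3*r*(r - O)) = 3 + (-4 + 3*r*(r - O)) = -1 + 3*r*(r - O))
F(D, v) = 2 + D*v
-7042/(F(11, d(-3, (4 - 4) + z(-4, 4))) + 66) = -7042/((2 + 11*(-1 + 3*(-3)² - 3*((4 - 4) + 4)*(-3))) + 66) = -7042/((2 + 11*(-1 + 3*9 - 3*(0 + 4)*(-3))) + 66) = -7042/((2 + 11*(-1 + 27 - 3*4*(-3))) + 66) = -7042/((2 + 11*(-1 + 27 + 36)) + 66) = -7042/((2 + 11*62) + 66) = -7042/((2 + 682) + 66) = -7042/(684 + 66) = -7042/750 = -7042*1/750 = -3521/375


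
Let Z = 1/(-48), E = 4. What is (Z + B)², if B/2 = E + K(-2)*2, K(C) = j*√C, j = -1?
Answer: 72961/2304 - 383*I*√2/6 ≈ 31.667 - 90.274*I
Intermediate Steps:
K(C) = -√C
Z = -1/48 ≈ -0.020833
B = 8 - 4*I*√2 (B = 2*(4 - √(-2)*2) = 2*(4 - I*√2*2) = 2*(4 - 2*I*√2) = 8 - 4*I*√2 ≈ 8.0 - 5.6569*I)
(Z + B)² = (-1/48 + (8 - 4*I*√2))² = (383/48 - 4*I*√2)²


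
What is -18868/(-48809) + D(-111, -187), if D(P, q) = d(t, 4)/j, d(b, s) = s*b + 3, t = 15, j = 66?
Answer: 1440085/1073798 ≈ 1.3411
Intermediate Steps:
d(b, s) = 3 + b*s (d(b, s) = b*s + 3 = 3 + b*s)
D(P, q) = 21/22 (D(P, q) = (3 + 15*4)/66 = (3 + 60)*(1/66) = 63*(1/66) = 21/22)
-18868/(-48809) + D(-111, -187) = -18868/(-48809) + 21/22 = -18868*(-1/48809) + 21/22 = 18868/48809 + 21/22 = 1440085/1073798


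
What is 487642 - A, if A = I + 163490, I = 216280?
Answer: 107872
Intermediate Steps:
A = 379770 (A = 216280 + 163490 = 379770)
487642 - A = 487642 - 1*379770 = 487642 - 379770 = 107872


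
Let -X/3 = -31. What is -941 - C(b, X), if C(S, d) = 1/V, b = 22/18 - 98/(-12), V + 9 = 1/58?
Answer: -490203/521 ≈ -940.89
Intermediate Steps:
X = 93 (X = -3*(-31) = 93)
V = -521/58 (V = -9 + 1/58 = -521/58 ≈ -8.9828)
b = 169/18 (b = 22*(1/18) - 98*(-1/12) = 11/9 + 49/6 = 169/18 ≈ 9.3889)
C(S, d) = -58/521 (C(S, d) = 1/(-521/58) = -58/521)
-941 - C(b, X) = -941 - 1*(-58/521) = -941 + 58/521 = -490203/521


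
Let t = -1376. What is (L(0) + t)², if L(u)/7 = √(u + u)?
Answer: 1893376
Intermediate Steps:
L(u) = 7*√2*√u (L(u) = 7*√(u + u) = 7*√(2*u) = 7*(√2*√u) = 7*√2*√u)
(L(0) + t)² = (7*√2*√0 - 1376)² = (7*√2*0 - 1376)² = (0 - 1376)² = (-1376)² = 1893376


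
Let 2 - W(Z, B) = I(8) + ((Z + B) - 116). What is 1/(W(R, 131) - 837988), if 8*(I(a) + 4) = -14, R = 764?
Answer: -4/3355037 ≈ -1.1922e-6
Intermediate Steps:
I(a) = -23/4 (I(a) = -4 + (⅛)*(-14) = -4 - 7/4 = -23/4)
W(Z, B) = 495/4 - B - Z (W(Z, B) = 2 - (-23/4 + ((Z + B) - 116)) = 2 - (-23/4 + ((B + Z) - 116)) = 2 - (-23/4 + (-116 + B + Z)) = 2 - (-487/4 + B + Z) = 2 + (487/4 - B - Z) = 495/4 - B - Z)
1/(W(R, 131) - 837988) = 1/((495/4 - 1*131 - 1*764) - 837988) = 1/((495/4 - 131 - 764) - 837988) = 1/(-3085/4 - 837988) = 1/(-3355037/4) = -4/3355037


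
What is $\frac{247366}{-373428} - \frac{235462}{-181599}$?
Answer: $\frac{651616447}{1027487142} \approx 0.63418$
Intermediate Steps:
$\frac{247366}{-373428} - \frac{235462}{-181599} = 247366 \left(- \frac{1}{373428}\right) - - \frac{235462}{181599} = - \frac{123683}{186714} + \frac{235462}{181599} = \frac{651616447}{1027487142}$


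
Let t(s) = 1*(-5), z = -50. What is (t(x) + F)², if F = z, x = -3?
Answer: 3025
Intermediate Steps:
F = -50
t(s) = -5
(t(x) + F)² = (-5 - 50)² = (-55)² = 3025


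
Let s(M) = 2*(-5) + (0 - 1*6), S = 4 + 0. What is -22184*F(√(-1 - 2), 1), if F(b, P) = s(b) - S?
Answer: 443680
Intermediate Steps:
S = 4
s(M) = -16 (s(M) = -10 + (0 - 6) = -10 - 6 = -16)
F(b, P) = -20 (F(b, P) = -16 - 1*4 = -16 - 4 = -20)
-22184*F(√(-1 - 2), 1) = -22184*(-20) = 443680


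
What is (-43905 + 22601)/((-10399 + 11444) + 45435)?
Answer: -2663/5810 ≈ -0.45835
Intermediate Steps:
(-43905 + 22601)/((-10399 + 11444) + 45435) = -21304/(1045 + 45435) = -21304/46480 = -21304*1/46480 = -2663/5810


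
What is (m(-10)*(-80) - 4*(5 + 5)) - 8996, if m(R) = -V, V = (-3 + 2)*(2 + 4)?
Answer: -9516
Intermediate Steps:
V = -6 (V = -1*6 = -6)
m(R) = 6 (m(R) = -1*(-6) = 6)
(m(-10)*(-80) - 4*(5 + 5)) - 8996 = (6*(-80) - 4*(5 + 5)) - 8996 = (-480 - 4*10) - 8996 = (-480 - 40) - 8996 = -520 - 8996 = -9516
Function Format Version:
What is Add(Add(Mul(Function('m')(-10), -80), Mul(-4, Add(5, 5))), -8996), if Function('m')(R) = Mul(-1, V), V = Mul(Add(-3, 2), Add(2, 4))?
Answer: -9516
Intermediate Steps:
V = -6 (V = Mul(-1, 6) = -6)
Function('m')(R) = 6 (Function('m')(R) = Mul(-1, -6) = 6)
Add(Add(Mul(Function('m')(-10), -80), Mul(-4, Add(5, 5))), -8996) = Add(Add(Mul(6, -80), Mul(-4, Add(5, 5))), -8996) = Add(Add(-480, Mul(-4, 10)), -8996) = Add(Add(-480, -40), -8996) = Add(-520, -8996) = -9516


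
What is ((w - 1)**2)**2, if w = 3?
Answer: 16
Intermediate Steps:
((w - 1)**2)**2 = ((3 - 1)**2)**2 = (2**2)**2 = 4**2 = 16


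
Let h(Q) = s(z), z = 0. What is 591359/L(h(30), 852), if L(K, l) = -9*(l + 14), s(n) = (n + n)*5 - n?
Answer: -591359/7794 ≈ -75.874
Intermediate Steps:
s(n) = 9*n (s(n) = (2*n)*5 - n = 10*n - n = 9*n)
h(Q) = 0 (h(Q) = 9*0 = 0)
L(K, l) = -126 - 9*l (L(K, l) = -9*(14 + l) = -126 - 9*l)
591359/L(h(30), 852) = 591359/(-126 - 9*852) = 591359/(-126 - 7668) = 591359/(-7794) = 591359*(-1/7794) = -591359/7794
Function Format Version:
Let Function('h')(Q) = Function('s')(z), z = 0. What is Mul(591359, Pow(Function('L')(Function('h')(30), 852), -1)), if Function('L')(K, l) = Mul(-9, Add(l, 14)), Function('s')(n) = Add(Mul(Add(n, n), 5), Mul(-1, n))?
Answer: Rational(-591359, 7794) ≈ -75.874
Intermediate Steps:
Function('s')(n) = Mul(9, n) (Function('s')(n) = Add(Mul(Mul(2, n), 5), Mul(-1, n)) = Add(Mul(10, n), Mul(-1, n)) = Mul(9, n))
Function('h')(Q) = 0 (Function('h')(Q) = Mul(9, 0) = 0)
Function('L')(K, l) = Add(-126, Mul(-9, l)) (Function('L')(K, l) = Mul(-9, Add(14, l)) = Add(-126, Mul(-9, l)))
Mul(591359, Pow(Function('L')(Function('h')(30), 852), -1)) = Mul(591359, Pow(Add(-126, Mul(-9, 852)), -1)) = Mul(591359, Pow(Add(-126, -7668), -1)) = Mul(591359, Pow(-7794, -1)) = Mul(591359, Rational(-1, 7794)) = Rational(-591359, 7794)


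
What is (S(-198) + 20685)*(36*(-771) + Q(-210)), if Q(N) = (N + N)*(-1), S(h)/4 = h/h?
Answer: -565554504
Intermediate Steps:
S(h) = 4 (S(h) = 4*(h/h) = 4*1 = 4)
Q(N) = -2*N (Q(N) = (2*N)*(-1) = -2*N)
(S(-198) + 20685)*(36*(-771) + Q(-210)) = (4 + 20685)*(36*(-771) - 2*(-210)) = 20689*(-27756 + 420) = 20689*(-27336) = -565554504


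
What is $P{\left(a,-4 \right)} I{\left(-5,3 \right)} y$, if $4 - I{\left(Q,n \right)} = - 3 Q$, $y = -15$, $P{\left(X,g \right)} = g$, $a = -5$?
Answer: $-660$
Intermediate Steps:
$I{\left(Q,n \right)} = 4 + 3 Q$ ($I{\left(Q,n \right)} = 4 - - 3 Q = 4 + 3 Q$)
$P{\left(a,-4 \right)} I{\left(-5,3 \right)} y = - 4 \left(4 + 3 \left(-5\right)\right) \left(-15\right) = - 4 \left(4 - 15\right) \left(-15\right) = \left(-4\right) \left(-11\right) \left(-15\right) = 44 \left(-15\right) = -660$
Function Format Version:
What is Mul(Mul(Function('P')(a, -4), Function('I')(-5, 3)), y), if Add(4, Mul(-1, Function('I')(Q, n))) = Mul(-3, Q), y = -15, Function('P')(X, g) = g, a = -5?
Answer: -660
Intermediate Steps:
Function('I')(Q, n) = Add(4, Mul(3, Q)) (Function('I')(Q, n) = Add(4, Mul(-1, Mul(-3, Q))) = Add(4, Mul(3, Q)))
Mul(Mul(Function('P')(a, -4), Function('I')(-5, 3)), y) = Mul(Mul(-4, Add(4, Mul(3, -5))), -15) = Mul(Mul(-4, Add(4, -15)), -15) = Mul(Mul(-4, -11), -15) = Mul(44, -15) = -660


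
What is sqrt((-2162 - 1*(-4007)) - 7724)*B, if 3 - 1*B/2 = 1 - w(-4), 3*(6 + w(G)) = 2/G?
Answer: -25*I*sqrt(5879)/3 ≈ -638.96*I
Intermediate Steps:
w(G) = -6 + 2/(3*G) (w(G) = -6 + (2/G)/3 = -6 + 2/(3*G))
B = -25/3 (B = 6 - 2*(1 - (-6 + (2/3)/(-4))) = 6 - 2*(1 - (-6 + (2/3)*(-1/4))) = 6 - 2*(1 - (-6 - 1/6)) = 6 - 2*(1 - 1*(-37/6)) = 6 - 2*(1 + 37/6) = 6 - 2*43/6 = 6 - 43/3 = -25/3 ≈ -8.3333)
sqrt((-2162 - 1*(-4007)) - 7724)*B = sqrt((-2162 - 1*(-4007)) - 7724)*(-25/3) = sqrt((-2162 + 4007) - 7724)*(-25/3) = sqrt(1845 - 7724)*(-25/3) = sqrt(-5879)*(-25/3) = (I*sqrt(5879))*(-25/3) = -25*I*sqrt(5879)/3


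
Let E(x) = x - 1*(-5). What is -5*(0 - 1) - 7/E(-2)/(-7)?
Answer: 16/3 ≈ 5.3333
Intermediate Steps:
E(x) = 5 + x (E(x) = x + 5 = 5 + x)
-5*(0 - 1) - 7/E(-2)/(-7) = -5*(0 - 1) - 7/(5 - 2)/(-7) = -5*(-1) - 7/3*(-1/7) = 5 - 7*1/3*(-1/7) = 5 - 7/3*(-1/7) = 5 + 1/3 = 16/3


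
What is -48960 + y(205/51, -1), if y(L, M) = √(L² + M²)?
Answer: -48960 + √44626/51 ≈ -48956.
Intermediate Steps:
-48960 + y(205/51, -1) = -48960 + √((205/51)² + (-1)²) = -48960 + √((205*(1/51))² + 1) = -48960 + √((205/51)² + 1) = -48960 + √(42025/2601 + 1) = -48960 + √(44626/2601) = -48960 + √44626/51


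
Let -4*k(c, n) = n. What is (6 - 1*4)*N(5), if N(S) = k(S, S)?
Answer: -5/2 ≈ -2.5000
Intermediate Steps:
k(c, n) = -n/4
N(S) = -S/4
(6 - 1*4)*N(5) = (6 - 1*4)*(-¼*5) = (6 - 4)*(-5/4) = 2*(-5/4) = -5/2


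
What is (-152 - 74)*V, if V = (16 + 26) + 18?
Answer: -13560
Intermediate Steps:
V = 60 (V = 42 + 18 = 60)
(-152 - 74)*V = (-152 - 74)*60 = -226*60 = -13560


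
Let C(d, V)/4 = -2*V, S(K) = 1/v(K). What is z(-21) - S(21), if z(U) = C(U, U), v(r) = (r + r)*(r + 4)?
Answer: 176399/1050 ≈ 168.00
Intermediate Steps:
v(r) = 2*r*(4 + r) (v(r) = (2*r)*(4 + r) = 2*r*(4 + r))
S(K) = 1/(2*K*(4 + K))
C(d, V) = -8*V (C(d, V) = 4*(-2*V) = -8*V)
z(U) = -8*U
z(-21) - S(21) = -8*(-21) - 1/(2*21*(4 + 21)) = 168 - 1/(2*21*25) = 168 - 1*1/1050 = 168 - 1/1050 = 176399/1050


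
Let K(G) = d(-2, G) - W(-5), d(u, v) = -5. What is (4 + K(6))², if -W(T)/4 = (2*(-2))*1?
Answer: 289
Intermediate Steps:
W(T) = 16 (W(T) = -4*2*(-2) = -(-16) = -4*(-4) = 16)
K(G) = -21 (K(G) = -5 - 1*16 = -5 - 16 = -21)
(4 + K(6))² = (4 - 21)² = (-17)² = 289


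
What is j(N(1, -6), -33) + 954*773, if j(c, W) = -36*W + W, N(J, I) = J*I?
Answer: 738597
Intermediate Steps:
N(J, I) = I*J
j(c, W) = -35*W
j(N(1, -6), -33) + 954*773 = -35*(-33) + 954*773 = 1155 + 737442 = 738597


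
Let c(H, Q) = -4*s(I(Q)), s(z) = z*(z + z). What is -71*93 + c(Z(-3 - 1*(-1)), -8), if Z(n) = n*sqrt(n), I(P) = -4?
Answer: -6731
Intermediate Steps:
Z(n) = n**(3/2)
s(z) = 2*z**2 (s(z) = z*(2*z) = 2*z**2)
c(H, Q) = -128 (c(H, Q) = -8*(-4)**2 = -8*16 = -4*32 = -128)
-71*93 + c(Z(-3 - 1*(-1)), -8) = -71*93 - 128 = -6603 - 128 = -6731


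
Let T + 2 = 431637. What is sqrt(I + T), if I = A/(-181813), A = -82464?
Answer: sqrt(14268127295691547)/181813 ≈ 656.99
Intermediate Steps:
T = 431635 (T = -2 + 431637 = 431635)
I = 82464/181813 (I = -82464/(-181813) = -82464*(-1/181813) = 82464/181813 ≈ 0.45357)
sqrt(I + T) = sqrt(82464/181813 + 431635) = sqrt(78476936719/181813) = sqrt(14268127295691547)/181813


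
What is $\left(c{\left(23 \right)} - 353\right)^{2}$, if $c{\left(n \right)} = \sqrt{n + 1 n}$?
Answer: $\left(353 - \sqrt{46}\right)^{2} \approx 1.1987 \cdot 10^{5}$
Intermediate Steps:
$c{\left(n \right)} = \sqrt{2} \sqrt{n}$ ($c{\left(n \right)} = \sqrt{n + n} = \sqrt{2 n} = \sqrt{2} \sqrt{n}$)
$\left(c{\left(23 \right)} - 353\right)^{2} = \left(\sqrt{2} \sqrt{23} - 353\right)^{2} = \left(\sqrt{46} - 353\right)^{2} = \left(-353 + \sqrt{46}\right)^{2}$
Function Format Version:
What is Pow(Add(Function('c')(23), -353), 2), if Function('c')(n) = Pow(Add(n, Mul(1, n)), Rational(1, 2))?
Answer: Pow(Add(353, Mul(-1, Pow(46, Rational(1, 2)))), 2) ≈ 1.1987e+5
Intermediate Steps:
Function('c')(n) = Mul(Pow(2, Rational(1, 2)), Pow(n, Rational(1, 2))) (Function('c')(n) = Pow(Add(n, n), Rational(1, 2)) = Pow(Mul(2, n), Rational(1, 2)) = Mul(Pow(2, Rational(1, 2)), Pow(n, Rational(1, 2))))
Pow(Add(Function('c')(23), -353), 2) = Pow(Add(Mul(Pow(2, Rational(1, 2)), Pow(23, Rational(1, 2))), -353), 2) = Pow(Add(Pow(46, Rational(1, 2)), -353), 2) = Pow(Add(-353, Pow(46, Rational(1, 2))), 2)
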